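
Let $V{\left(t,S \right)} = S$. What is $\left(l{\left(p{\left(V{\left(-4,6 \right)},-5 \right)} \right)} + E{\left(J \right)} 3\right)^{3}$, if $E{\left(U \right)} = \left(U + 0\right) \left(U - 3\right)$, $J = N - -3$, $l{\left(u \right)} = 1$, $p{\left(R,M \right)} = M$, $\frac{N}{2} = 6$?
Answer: $158340421$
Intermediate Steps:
$N = 12$ ($N = 2 \cdot 6 = 12$)
$J = 15$ ($J = 12 - -3 = 12 + 3 = 15$)
$E{\left(U \right)} = U \left(-3 + U\right)$
$\left(l{\left(p{\left(V{\left(-4,6 \right)},-5 \right)} \right)} + E{\left(J \right)} 3\right)^{3} = \left(1 + 15 \left(-3 + 15\right) 3\right)^{3} = \left(1 + 15 \cdot 12 \cdot 3\right)^{3} = \left(1 + 180 \cdot 3\right)^{3} = \left(1 + 540\right)^{3} = 541^{3} = 158340421$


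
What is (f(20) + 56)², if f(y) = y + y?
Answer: 9216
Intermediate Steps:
f(y) = 2*y
(f(20) + 56)² = (2*20 + 56)² = (40 + 56)² = 96² = 9216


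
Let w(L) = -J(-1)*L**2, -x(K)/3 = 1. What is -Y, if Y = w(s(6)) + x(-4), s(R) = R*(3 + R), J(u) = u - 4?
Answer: -14577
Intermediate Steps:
J(u) = -4 + u
x(K) = -3 (x(K) = -3*1 = -3)
w(L) = 5*L**2 (w(L) = -(-4 - 1)*L**2 = -(-5)*L**2 = 5*L**2)
Y = 14577 (Y = 5*(6*(3 + 6))**2 - 3 = 5*(6*9)**2 - 3 = 5*54**2 - 3 = 5*2916 - 3 = 14580 - 3 = 14577)
-Y = -1*14577 = -14577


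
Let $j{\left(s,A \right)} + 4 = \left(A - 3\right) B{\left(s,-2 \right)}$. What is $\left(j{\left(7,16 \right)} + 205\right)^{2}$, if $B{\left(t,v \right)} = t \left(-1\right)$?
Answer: $12100$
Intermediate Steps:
$B{\left(t,v \right)} = - t$
$j{\left(s,A \right)} = -4 - s \left(-3 + A\right)$ ($j{\left(s,A \right)} = -4 + \left(A - 3\right) \left(- s\right) = -4 + \left(-3 + A\right) \left(- s\right) = -4 - s \left(-3 + A\right)$)
$\left(j{\left(7,16 \right)} + 205\right)^{2} = \left(\left(-4 + 3 \cdot 7 - 16 \cdot 7\right) + 205\right)^{2} = \left(\left(-4 + 21 - 112\right) + 205\right)^{2} = \left(-95 + 205\right)^{2} = 110^{2} = 12100$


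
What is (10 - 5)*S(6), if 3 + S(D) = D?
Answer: 15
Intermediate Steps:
S(D) = -3 + D
(10 - 5)*S(6) = (10 - 5)*(-3 + 6) = 5*3 = 15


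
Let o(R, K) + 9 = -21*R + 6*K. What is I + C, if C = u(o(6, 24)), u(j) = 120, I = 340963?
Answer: 341083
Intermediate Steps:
o(R, K) = -9 - 21*R + 6*K (o(R, K) = -9 + (-21*R + 6*K) = -9 - 21*R + 6*K)
C = 120
I + C = 340963 + 120 = 341083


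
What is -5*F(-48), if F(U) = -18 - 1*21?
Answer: 195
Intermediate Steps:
F(U) = -39 (F(U) = -18 - 21 = -39)
-5*F(-48) = -5*(-39) = 195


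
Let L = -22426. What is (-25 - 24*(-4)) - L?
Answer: 22497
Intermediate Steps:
(-25 - 24*(-4)) - L = (-25 - 24*(-4)) - 1*(-22426) = (-25 + 96) + 22426 = 71 + 22426 = 22497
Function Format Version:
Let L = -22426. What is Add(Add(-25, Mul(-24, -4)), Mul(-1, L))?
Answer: 22497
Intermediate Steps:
Add(Add(-25, Mul(-24, -4)), Mul(-1, L)) = Add(Add(-25, Mul(-24, -4)), Mul(-1, -22426)) = Add(Add(-25, 96), 22426) = Add(71, 22426) = 22497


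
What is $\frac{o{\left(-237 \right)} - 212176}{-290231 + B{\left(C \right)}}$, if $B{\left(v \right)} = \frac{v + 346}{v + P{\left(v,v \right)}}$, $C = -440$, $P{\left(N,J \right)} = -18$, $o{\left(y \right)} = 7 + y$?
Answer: $\frac{8106829}{11077142} \approx 0.73185$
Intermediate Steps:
$B{\left(v \right)} = \frac{346 + v}{-18 + v}$ ($B{\left(v \right)} = \frac{v + 346}{v - 18} = \frac{346 + v}{-18 + v}$)
$\frac{o{\left(-237 \right)} - 212176}{-290231 + B{\left(C \right)}} = \frac{\left(7 - 237\right) - 212176}{-290231 + \frac{346 - 440}{-18 - 440}} = \frac{-230 - 212176}{-290231 + \frac{1}{-458} \left(-94\right)} = - \frac{212406}{-290231 - - \frac{47}{229}} = - \frac{212406}{-290231 + \frac{47}{229}} = - \frac{212406}{- \frac{66462852}{229}} = \left(-212406\right) \left(- \frac{229}{66462852}\right) = \frac{8106829}{11077142}$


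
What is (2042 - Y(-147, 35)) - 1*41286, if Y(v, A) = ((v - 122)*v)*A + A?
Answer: -1423284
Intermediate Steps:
Y(v, A) = A + A*v*(-122 + v) (Y(v, A) = ((-122 + v)*v)*A + A = (v*(-122 + v))*A + A = A*v*(-122 + v) + A = A + A*v*(-122 + v))
(2042 - Y(-147, 35)) - 1*41286 = (2042 - 35*(1 + (-147)² - 122*(-147))) - 1*41286 = (2042 - 35*(1 + 21609 + 17934)) - 41286 = (2042 - 35*39544) - 41286 = (2042 - 1*1384040) - 41286 = (2042 - 1384040) - 41286 = -1381998 - 41286 = -1423284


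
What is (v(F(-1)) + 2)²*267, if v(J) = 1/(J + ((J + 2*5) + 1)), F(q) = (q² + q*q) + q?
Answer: 194643/169 ≈ 1151.7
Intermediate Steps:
F(q) = q + 2*q² (F(q) = (q² + q²) + q = 2*q² + q = q + 2*q²)
v(J) = 1/(11 + 2*J) (v(J) = 1/(J + ((J + 10) + 1)) = 1/(J + ((10 + J) + 1)) = 1/(J + (11 + J)) = 1/(11 + 2*J))
(v(F(-1)) + 2)²*267 = (1/(11 + 2*(-(1 + 2*(-1)))) + 2)²*267 = (1/(11 + 2*(-(1 - 2))) + 2)²*267 = (1/(11 + 2*(-1*(-1))) + 2)²*267 = (1/(11 + 2*1) + 2)²*267 = (1/(11 + 2) + 2)²*267 = (1/13 + 2)²*267 = (27/13)²*267 = (729/169)*267 = 194643/169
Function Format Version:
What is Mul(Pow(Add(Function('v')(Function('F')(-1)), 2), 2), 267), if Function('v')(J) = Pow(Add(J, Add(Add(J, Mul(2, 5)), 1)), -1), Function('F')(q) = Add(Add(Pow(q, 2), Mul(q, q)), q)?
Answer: Rational(194643, 169) ≈ 1151.7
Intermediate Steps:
Function('F')(q) = Add(q, Mul(2, Pow(q, 2))) (Function('F')(q) = Add(Add(Pow(q, 2), Pow(q, 2)), q) = Add(Mul(2, Pow(q, 2)), q) = Add(q, Mul(2, Pow(q, 2))))
Function('v')(J) = Pow(Add(11, Mul(2, J)), -1) (Function('v')(J) = Pow(Add(J, Add(Add(J, 10), 1)), -1) = Pow(Add(J, Add(Add(10, J), 1)), -1) = Pow(Add(J, Add(11, J)), -1) = Pow(Add(11, Mul(2, J)), -1))
Mul(Pow(Add(Function('v')(Function('F')(-1)), 2), 2), 267) = Mul(Pow(Add(Pow(Add(11, Mul(2, Mul(-1, Add(1, Mul(2, -1))))), -1), 2), 2), 267) = Mul(Pow(Add(Pow(Add(11, Mul(2, Mul(-1, Add(1, -2)))), -1), 2), 2), 267) = Mul(Pow(Add(Pow(Add(11, Mul(2, Mul(-1, -1))), -1), 2), 2), 267) = Mul(Pow(Add(Pow(Add(11, Mul(2, 1)), -1), 2), 2), 267) = Mul(Pow(Add(Pow(Add(11, 2), -1), 2), 2), 267) = Mul(Pow(Add(Pow(13, -1), 2), 2), 267) = Mul(Pow(Add(Rational(1, 13), 2), 2), 267) = Mul(Pow(Rational(27, 13), 2), 267) = Mul(Rational(729, 169), 267) = Rational(194643, 169)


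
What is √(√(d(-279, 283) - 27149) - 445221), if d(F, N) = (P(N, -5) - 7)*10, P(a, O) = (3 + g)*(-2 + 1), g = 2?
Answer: √(-445221 + I*√27269) ≈ 0.12 + 667.25*I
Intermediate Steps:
P(a, O) = -5 (P(a, O) = (3 + 2)*(-2 + 1) = 5*(-1) = -5)
d(F, N) = -120 (d(F, N) = (-5 - 7)*10 = -12*10 = -120)
√(√(d(-279, 283) - 27149) - 445221) = √(√(-120 - 27149) - 445221) = √(√(-27269) - 445221) = √(I*√27269 - 445221) = √(-445221 + I*√27269)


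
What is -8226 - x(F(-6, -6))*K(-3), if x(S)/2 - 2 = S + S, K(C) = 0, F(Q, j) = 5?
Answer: -8226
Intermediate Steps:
x(S) = 4 + 4*S (x(S) = 4 + 2*(S + S) = 4 + 2*(2*S) = 4 + 4*S)
-8226 - x(F(-6, -6))*K(-3) = -8226 - (4 + 4*5)*0 = -8226 - (4 + 20)*0 = -8226 - 24*0 = -8226 - 1*0 = -8226 + 0 = -8226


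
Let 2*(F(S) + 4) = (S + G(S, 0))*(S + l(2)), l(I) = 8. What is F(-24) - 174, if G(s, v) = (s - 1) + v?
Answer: 214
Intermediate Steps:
G(s, v) = -1 + s + v (G(s, v) = (-1 + s) + v = -1 + s + v)
F(S) = -4 + (-1 + 2*S)*(8 + S)/2 (F(S) = -4 + ((S + (-1 + S + 0))*(S + 8))/2 = -4 + ((S + (-1 + S))*(8 + S))/2 = -4 + ((-1 + 2*S)*(8 + S))/2 = -4 + (-1 + 2*S)*(8 + S)/2)
F(-24) - 174 = (-8 + (-24)² + (15/2)*(-24)) - 174 = (-8 + 576 - 180) - 174 = 388 - 174 = 214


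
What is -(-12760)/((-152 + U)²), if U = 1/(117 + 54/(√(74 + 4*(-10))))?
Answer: 15764164672177496520/28540285549250996161 - 24218909169840*√34/28540285549250996161 ≈ 0.55234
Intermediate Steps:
U = 1/(117 + 27*√34/17) (U = 1/(117 + 54/(√(74 - 40))) = 1/(117 + 54/(√34)) = 1/(117 + 54*(√34/34)) = 1/(117 + 27*√34/17) ≈ 0.0079201)
-(-12760)/((-152 + U)²) = -(-12760)/((-152 + (221/25695 - √34/8565))²) = -(-12760)/((-3905419/25695 - √34/8565)²) = -(-12760)/(-3905419/25695 - √34/8565)² = 12760/(-3905419/25695 - √34/8565)²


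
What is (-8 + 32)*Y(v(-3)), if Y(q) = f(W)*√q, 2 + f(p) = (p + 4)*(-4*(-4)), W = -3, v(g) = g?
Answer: 336*I*√3 ≈ 581.97*I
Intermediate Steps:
f(p) = 62 + 16*p (f(p) = -2 + (p + 4)*(-4*(-4)) = -2 + (4 + p)*16 = -2 + (64 + 16*p) = 62 + 16*p)
Y(q) = 14*√q (Y(q) = (62 + 16*(-3))*√q = (62 - 48)*√q = 14*√q)
(-8 + 32)*Y(v(-3)) = (-8 + 32)*(14*√(-3)) = 24*(14*(I*√3)) = 24*(14*I*√3) = 336*I*√3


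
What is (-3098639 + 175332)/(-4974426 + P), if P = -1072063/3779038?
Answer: 11047288238666/18798545954251 ≈ 0.58767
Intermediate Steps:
P = -1072063/3779038 (P = -1072063*1/3779038 = -1072063/3779038 ≈ -0.28369)
(-3098639 + 175332)/(-4974426 + P) = (-3098639 + 175332)/(-4974426 - 1072063/3779038) = -2923307/(-18798545954251/3779038) = -2923307*(-3779038/18798545954251) = 11047288238666/18798545954251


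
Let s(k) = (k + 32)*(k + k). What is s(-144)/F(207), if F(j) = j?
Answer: 3584/23 ≈ 155.83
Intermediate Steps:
s(k) = 2*k*(32 + k) (s(k) = (32 + k)*(2*k) = 2*k*(32 + k))
s(-144)/F(207) = (2*(-144)*(32 - 144))/207 = (2*(-144)*(-112))*(1/207) = 32256*(1/207) = 3584/23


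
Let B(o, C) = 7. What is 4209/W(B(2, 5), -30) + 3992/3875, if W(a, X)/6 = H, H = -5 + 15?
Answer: 1103293/15500 ≈ 71.180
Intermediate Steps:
H = 10
W(a, X) = 60 (W(a, X) = 6*10 = 60)
4209/W(B(2, 5), -30) + 3992/3875 = 4209/60 + 3992/3875 = 4209*(1/60) + 3992*(1/3875) = 1403/20 + 3992/3875 = 1103293/15500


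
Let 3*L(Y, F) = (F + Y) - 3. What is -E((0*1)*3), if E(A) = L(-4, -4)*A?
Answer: 0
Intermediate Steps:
L(Y, F) = -1 + F/3 + Y/3 (L(Y, F) = ((F + Y) - 3)/3 = (-3 + F + Y)/3 = -1 + F/3 + Y/3)
E(A) = -11*A/3 (E(A) = (-1 + (1/3)*(-4) + (1/3)*(-4))*A = (-1 - 4/3 - 4/3)*A = -11*A/3)
-E((0*1)*3) = -(-11)*(0*1)*3/3 = -(-11)*0*3/3 = -(-11)*0/3 = -1*0 = 0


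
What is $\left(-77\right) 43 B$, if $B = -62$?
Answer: $205282$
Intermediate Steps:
$\left(-77\right) 43 B = \left(-77\right) 43 \left(-62\right) = \left(-3311\right) \left(-62\right) = 205282$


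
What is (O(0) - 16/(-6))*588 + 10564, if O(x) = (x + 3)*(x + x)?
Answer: 12132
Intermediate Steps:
O(x) = 2*x*(3 + x) (O(x) = (3 + x)*(2*x) = 2*x*(3 + x))
(O(0) - 16/(-6))*588 + 10564 = (2*0*(3 + 0) - 16/(-6))*588 + 10564 = (2*0*3 - 16*(-1)/6)*588 + 10564 = (0 - 1*(-8/3))*588 + 10564 = (0 + 8/3)*588 + 10564 = (8/3)*588 + 10564 = 1568 + 10564 = 12132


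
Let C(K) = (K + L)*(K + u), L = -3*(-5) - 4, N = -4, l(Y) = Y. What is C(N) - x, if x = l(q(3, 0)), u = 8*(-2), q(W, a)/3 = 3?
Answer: -149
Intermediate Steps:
q(W, a) = 9 (q(W, a) = 3*3 = 9)
u = -16
x = 9
L = 11 (L = 15 - 4 = 11)
C(K) = (-16 + K)*(11 + K) (C(K) = (K + 11)*(K - 16) = (11 + K)*(-16 + K) = (-16 + K)*(11 + K))
C(N) - x = (-176 + (-4)² - 5*(-4)) - 1*9 = (-176 + 16 + 20) - 9 = -140 - 9 = -149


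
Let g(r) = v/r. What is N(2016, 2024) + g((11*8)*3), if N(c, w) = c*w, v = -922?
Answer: 538610227/132 ≈ 4.0804e+6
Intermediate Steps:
g(r) = -922/r
N(2016, 2024) + g((11*8)*3) = 2016*2024 - 922/((11*8)*3) = 4080384 - 922/(88*3) = 4080384 - 922/264 = 4080384 - 922*1/264 = 4080384 - 461/132 = 538610227/132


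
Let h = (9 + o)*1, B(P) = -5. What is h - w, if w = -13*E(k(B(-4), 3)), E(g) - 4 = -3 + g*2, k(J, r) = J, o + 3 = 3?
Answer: -108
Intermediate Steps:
o = 0 (o = -3 + 3 = 0)
E(g) = 1 + 2*g (E(g) = 4 + (-3 + g*2) = 4 + (-3 + 2*g) = 1 + 2*g)
h = 9 (h = (9 + 0)*1 = 9*1 = 9)
w = 117 (w = -13*(1 + 2*(-5)) = -13*(1 - 10) = -13*(-9) = 117)
h - w = 9 - 1*117 = 9 - 117 = -108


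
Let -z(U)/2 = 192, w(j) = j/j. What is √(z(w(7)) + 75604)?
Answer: 2*√18805 ≈ 274.26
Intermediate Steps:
w(j) = 1
z(U) = -384 (z(U) = -2*192 = -384)
√(z(w(7)) + 75604) = √(-384 + 75604) = √75220 = 2*√18805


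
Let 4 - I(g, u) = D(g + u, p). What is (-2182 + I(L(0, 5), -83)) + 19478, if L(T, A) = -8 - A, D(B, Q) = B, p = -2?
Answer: 17396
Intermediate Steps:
I(g, u) = 4 - g - u (I(g, u) = 4 - (g + u) = 4 + (-g - u) = 4 - g - u)
(-2182 + I(L(0, 5), -83)) + 19478 = (-2182 + (4 - (-8 - 1*5) - 1*(-83))) + 19478 = (-2182 + (4 - (-8 - 5) + 83)) + 19478 = (-2182 + (4 - 1*(-13) + 83)) + 19478 = (-2182 + (4 + 13 + 83)) + 19478 = (-2182 + 100) + 19478 = -2082 + 19478 = 17396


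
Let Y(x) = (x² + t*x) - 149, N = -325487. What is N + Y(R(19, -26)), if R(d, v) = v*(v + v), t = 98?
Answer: 1634764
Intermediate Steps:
R(d, v) = 2*v² (R(d, v) = v*(2*v) = 2*v²)
Y(x) = -149 + x² + 98*x (Y(x) = (x² + 98*x) - 149 = -149 + x² + 98*x)
N + Y(R(19, -26)) = -325487 + (-149 + (2*(-26)²)² + 98*(2*(-26)²)) = -325487 + (-149 + (2*676)² + 98*(2*676)) = -325487 + (-149 + 1352² + 98*1352) = -325487 + (-149 + 1827904 + 132496) = -325487 + 1960251 = 1634764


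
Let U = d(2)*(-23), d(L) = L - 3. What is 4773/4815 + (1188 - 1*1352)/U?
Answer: -226627/36915 ≈ -6.1392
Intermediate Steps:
d(L) = -3 + L
U = 23 (U = (-3 + 2)*(-23) = -1*(-23) = 23)
4773/4815 + (1188 - 1*1352)/U = 4773/4815 + (1188 - 1*1352)/23 = 4773*(1/4815) + (1188 - 1352)*(1/23) = 1591/1605 - 164*1/23 = 1591/1605 - 164/23 = -226627/36915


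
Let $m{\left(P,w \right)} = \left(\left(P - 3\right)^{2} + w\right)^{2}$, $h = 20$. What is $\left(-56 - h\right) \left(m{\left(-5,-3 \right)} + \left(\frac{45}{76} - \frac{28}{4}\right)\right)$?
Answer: $-282309$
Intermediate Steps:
$m{\left(P,w \right)} = \left(w + \left(-3 + P\right)^{2}\right)^{2}$ ($m{\left(P,w \right)} = \left(\left(-3 + P\right)^{2} + w\right)^{2} = \left(w + \left(-3 + P\right)^{2}\right)^{2}$)
$\left(-56 - h\right) \left(m{\left(-5,-3 \right)} + \left(\frac{45}{76} - \frac{28}{4}\right)\right) = \left(-56 - 20\right) \left(\left(-3 + \left(-3 - 5\right)^{2}\right)^{2} + \left(\frac{45}{76} - \frac{28}{4}\right)\right) = \left(-56 - 20\right) \left(\left(-3 + \left(-8\right)^{2}\right)^{2} + \left(45 \cdot \frac{1}{76} - 7\right)\right) = - 76 \left(\left(-3 + 64\right)^{2} + \left(\frac{45}{76} - 7\right)\right) = - 76 \left(61^{2} - \frac{487}{76}\right) = - 76 \left(3721 - \frac{487}{76}\right) = \left(-76\right) \frac{282309}{76} = -282309$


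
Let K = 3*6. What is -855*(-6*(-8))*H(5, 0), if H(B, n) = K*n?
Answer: 0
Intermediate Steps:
K = 18
H(B, n) = 18*n
-855*(-6*(-8))*H(5, 0) = -855*(-6*(-8))*18*0 = -41040*0 = -855*0 = 0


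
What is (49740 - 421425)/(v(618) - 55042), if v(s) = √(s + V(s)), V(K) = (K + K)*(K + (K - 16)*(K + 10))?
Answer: 10229142885/1280790041 + 371685*√468041682/2561580082 ≈ 11.126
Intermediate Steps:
V(K) = 2*K*(K + (-16 + K)*(10 + K)) (V(K) = (2*K)*(K + (-16 + K)*(10 + K)) = 2*K*(K + (-16 + K)*(10 + K)))
v(s) = √(s + 2*s*(-160 + s² - 5*s))
(49740 - 421425)/(v(618) - 55042) = (49740 - 421425)/(√(618*(-319 - 10*618 + 2*618²)) - 55042) = -371685/(√(618*(-319 - 6180 + 2*381924)) - 55042) = -371685/(√(618*(-319 - 6180 + 763848)) - 55042) = -371685/(√(618*757349) - 55042) = -371685/(√468041682 - 55042) = -371685/(-55042 + √468041682)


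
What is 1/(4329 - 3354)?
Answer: 1/975 ≈ 0.0010256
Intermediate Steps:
1/(4329 - 3354) = 1/975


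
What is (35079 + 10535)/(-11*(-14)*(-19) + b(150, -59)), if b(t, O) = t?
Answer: -22807/1388 ≈ -16.432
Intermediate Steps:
(35079 + 10535)/(-11*(-14)*(-19) + b(150, -59)) = (35079 + 10535)/(-11*(-14)*(-19) + 150) = 45614/(154*(-19) + 150) = 45614/(-2926 + 150) = 45614/(-2776) = 45614*(-1/2776) = -22807/1388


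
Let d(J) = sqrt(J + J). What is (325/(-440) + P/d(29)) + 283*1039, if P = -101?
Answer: 25875191/88 - 101*sqrt(58)/58 ≈ 2.9402e+5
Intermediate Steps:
d(J) = sqrt(2)*sqrt(J) (d(J) = sqrt(2*J) = sqrt(2)*sqrt(J))
(325/(-440) + P/d(29)) + 283*1039 = (325/(-440) - 101*sqrt(58)/58) + 283*1039 = (325*(-1/440) - 101*sqrt(58)/58) + 294037 = (-65/88 - 101*sqrt(58)/58) + 294037 = 25875191/88 - 101*sqrt(58)/58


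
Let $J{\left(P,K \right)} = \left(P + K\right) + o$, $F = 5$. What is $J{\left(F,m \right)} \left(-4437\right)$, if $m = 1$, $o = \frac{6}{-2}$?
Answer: $-13311$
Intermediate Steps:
$o = -3$ ($o = 6 \left(- \frac{1}{2}\right) = -3$)
$J{\left(P,K \right)} = -3 + K + P$ ($J{\left(P,K \right)} = \left(P + K\right) - 3 = \left(K + P\right) - 3 = -3 + K + P$)
$J{\left(F,m \right)} \left(-4437\right) = \left(-3 + 1 + 5\right) \left(-4437\right) = 3 \left(-4437\right) = -13311$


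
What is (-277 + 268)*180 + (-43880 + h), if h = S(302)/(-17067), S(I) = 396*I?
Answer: -258889364/5689 ≈ -45507.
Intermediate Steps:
h = -39864/5689 (h = (396*302)/(-17067) = 119592*(-1/17067) = -39864/5689 ≈ -7.0072)
(-277 + 268)*180 + (-43880 + h) = (-277 + 268)*180 + (-43880 - 39864/5689) = -9*180 - 249673184/5689 = -1620 - 249673184/5689 = -258889364/5689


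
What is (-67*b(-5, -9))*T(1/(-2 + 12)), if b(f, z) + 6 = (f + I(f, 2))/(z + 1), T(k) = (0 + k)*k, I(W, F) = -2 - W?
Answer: 1541/400 ≈ 3.8525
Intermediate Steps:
T(k) = k**2 (T(k) = k*k = k**2)
b(f, z) = -6 - 2/(1 + z) (b(f, z) = -6 + (f + (-2 - f))/(z + 1) = -6 - 2/(1 + z))
(-67*b(-5, -9))*T(1/(-2 + 12)) = (-134*(-4 - 3*(-9))/(1 - 9))*(1/(-2 + 12))**2 = (-134*(-4 + 27)/(-8))*(1/10)**2 = (-134*(-1)*23/8)*(1/10)**2 = -67*(-23/4)*(1/100) = (1541/4)*(1/100) = 1541/400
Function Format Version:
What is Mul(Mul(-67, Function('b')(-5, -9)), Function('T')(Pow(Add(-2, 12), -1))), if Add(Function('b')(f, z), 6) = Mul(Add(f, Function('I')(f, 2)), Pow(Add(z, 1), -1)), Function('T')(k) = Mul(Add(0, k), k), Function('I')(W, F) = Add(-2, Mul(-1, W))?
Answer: Rational(1541, 400) ≈ 3.8525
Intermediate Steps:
Function('T')(k) = Pow(k, 2) (Function('T')(k) = Mul(k, k) = Pow(k, 2))
Function('b')(f, z) = Add(-6, Mul(-2, Pow(Add(1, z), -1))) (Function('b')(f, z) = Add(-6, Mul(Add(f, Add(-2, Mul(-1, f))), Pow(Add(z, 1), -1))) = Add(-6, Mul(-2, Pow(Add(1, z), -1))))
Mul(Mul(-67, Function('b')(-5, -9)), Function('T')(Pow(Add(-2, 12), -1))) = Mul(Mul(-67, Mul(2, Pow(Add(1, -9), -1), Add(-4, Mul(-3, -9)))), Pow(Pow(Add(-2, 12), -1), 2)) = Mul(Mul(-67, Mul(2, Pow(-8, -1), Add(-4, 27))), Pow(Pow(10, -1), 2)) = Mul(Mul(-67, Mul(2, Rational(-1, 8), 23)), Pow(Rational(1, 10), 2)) = Mul(Mul(-67, Rational(-23, 4)), Rational(1, 100)) = Mul(Rational(1541, 4), Rational(1, 100)) = Rational(1541, 400)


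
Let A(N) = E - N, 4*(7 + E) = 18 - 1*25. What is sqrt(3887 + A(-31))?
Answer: sqrt(15637)/2 ≈ 62.524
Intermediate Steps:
E = -35/4 (E = -7 + (18 - 1*25)/4 = -7 + (18 - 25)/4 = -7 + (1/4)*(-7) = -7 - 7/4 = -35/4 ≈ -8.7500)
A(N) = -35/4 - N
sqrt(3887 + A(-31)) = sqrt(3887 + (-35/4 - 1*(-31))) = sqrt(3887 + (-35/4 + 31)) = sqrt(3887 + 89/4) = sqrt(15637/4) = sqrt(15637)/2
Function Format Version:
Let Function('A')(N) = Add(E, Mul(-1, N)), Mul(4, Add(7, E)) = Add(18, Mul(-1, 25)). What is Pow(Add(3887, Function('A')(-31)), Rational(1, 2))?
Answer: Mul(Rational(1, 2), Pow(15637, Rational(1, 2))) ≈ 62.524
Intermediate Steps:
E = Rational(-35, 4) (E = Add(-7, Mul(Rational(1, 4), Add(18, Mul(-1, 25)))) = Add(-7, Mul(Rational(1, 4), Add(18, -25))) = Add(-7, Mul(Rational(1, 4), -7)) = Add(-7, Rational(-7, 4)) = Rational(-35, 4) ≈ -8.7500)
Function('A')(N) = Add(Rational(-35, 4), Mul(-1, N))
Pow(Add(3887, Function('A')(-31)), Rational(1, 2)) = Pow(Add(3887, Add(Rational(-35, 4), Mul(-1, -31))), Rational(1, 2)) = Pow(Add(3887, Add(Rational(-35, 4), 31)), Rational(1, 2)) = Pow(Add(3887, Rational(89, 4)), Rational(1, 2)) = Pow(Rational(15637, 4), Rational(1, 2)) = Mul(Rational(1, 2), Pow(15637, Rational(1, 2)))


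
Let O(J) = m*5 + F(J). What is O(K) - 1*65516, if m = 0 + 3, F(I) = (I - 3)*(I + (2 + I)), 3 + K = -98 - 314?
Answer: 280603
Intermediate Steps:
K = -415 (K = -3 + (-98 - 314) = -3 - 412 = -415)
F(I) = (-3 + I)*(2 + 2*I)
m = 3
O(J) = 9 - 4*J + 2*J² (O(J) = 3*5 + (-6 - 4*J + 2*J²) = 15 + (-6 - 4*J + 2*J²) = 9 - 4*J + 2*J²)
O(K) - 1*65516 = (9 - 4*(-415) + 2*(-415)²) - 1*65516 = (9 + 1660 + 2*172225) - 65516 = (9 + 1660 + 344450) - 65516 = 346119 - 65516 = 280603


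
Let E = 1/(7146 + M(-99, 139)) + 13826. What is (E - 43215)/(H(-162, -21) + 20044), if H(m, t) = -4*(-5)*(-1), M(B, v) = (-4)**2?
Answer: -210484017/143411888 ≈ -1.4677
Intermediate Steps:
M(B, v) = 16
H(m, t) = -20 (H(m, t) = 20*(-1) = -20)
E = 99021813/7162 (E = 1/(7146 + 16) + 13826 = 1/7162 + 13826 = 99021813/7162 ≈ 13826.)
(E - 43215)/(H(-162, -21) + 20044) = (99021813/7162 - 43215)/(-20 + 20044) = -210484017/7162/20024 = -210484017/7162*1/20024 = -210484017/143411888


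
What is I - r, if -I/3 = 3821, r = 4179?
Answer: -15642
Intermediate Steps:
I = -11463 (I = -3*3821 = -11463)
I - r = -11463 - 1*4179 = -11463 - 4179 = -15642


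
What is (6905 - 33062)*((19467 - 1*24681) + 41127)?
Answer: -939376341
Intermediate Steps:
(6905 - 33062)*((19467 - 1*24681) + 41127) = -26157*((19467 - 24681) + 41127) = -26157*(-5214 + 41127) = -26157*35913 = -939376341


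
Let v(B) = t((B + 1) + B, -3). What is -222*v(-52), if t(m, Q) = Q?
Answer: 666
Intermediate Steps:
v(B) = -3
-222*v(-52) = -222*(-3) = 666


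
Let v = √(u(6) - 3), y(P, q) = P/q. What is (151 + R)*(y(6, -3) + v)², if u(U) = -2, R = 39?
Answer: 190*(2 - I*√5)² ≈ -190.0 - 1699.4*I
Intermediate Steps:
v = I*√5 (v = √(-2 - 3) = √(-5) = I*√5 ≈ 2.2361*I)
(151 + R)*(y(6, -3) + v)² = (151 + 39)*(6/(-3) + I*√5)² = 190*(6*(-⅓) + I*√5)² = 190*(-2 + I*√5)²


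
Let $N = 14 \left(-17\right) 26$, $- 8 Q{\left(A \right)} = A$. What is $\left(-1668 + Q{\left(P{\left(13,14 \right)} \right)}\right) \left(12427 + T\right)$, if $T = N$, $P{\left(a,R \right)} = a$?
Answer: $- \frac{83334323}{8} \approx -1.0417 \cdot 10^{7}$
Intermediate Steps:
$Q{\left(A \right)} = - \frac{A}{8}$
$N = -6188$ ($N = \left(-238\right) 26 = -6188$)
$T = -6188$
$\left(-1668 + Q{\left(P{\left(13,14 \right)} \right)}\right) \left(12427 + T\right) = \left(-1668 - \frac{13}{8}\right) \left(12427 - 6188\right) = \left(-1668 - \frac{13}{8}\right) 6239 = \left(- \frac{13357}{8}\right) 6239 = - \frac{83334323}{8}$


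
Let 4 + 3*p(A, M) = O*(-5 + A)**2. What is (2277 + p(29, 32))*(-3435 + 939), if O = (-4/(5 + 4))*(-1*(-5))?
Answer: -4615104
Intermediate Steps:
O = -20/9 (O = -4/9*5 = -20/9 ≈ -2.2222)
p(A, M) = -4/3 - 20*(-5 + A)**2/27 (p(A, M) = -4/3 + (-20*(-5 + A)**2/9)/3 = -4/3 - 20*(-5 + A)**2/27)
(2277 + p(29, 32))*(-3435 + 939) = (2277 + (-4/3 - 20*(-5 + 29)**2/27))*(-3435 + 939) = (2277 + (-4/3 - 20/27*24**2))*(-2496) = (2277 + (-4/3 - 20/27*576))*(-2496) = (2277 + (-4/3 - 1280/3))*(-2496) = (2277 - 428)*(-2496) = 1849*(-2496) = -4615104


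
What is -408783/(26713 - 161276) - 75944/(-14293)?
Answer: 16061987891/1923308959 ≈ 8.3512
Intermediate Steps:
-408783/(26713 - 161276) - 75944/(-14293) = -408783/(-134563) - 75944*(-1/14293) = -408783*(-1/134563) + 75944/14293 = 408783/134563 + 75944/14293 = 16061987891/1923308959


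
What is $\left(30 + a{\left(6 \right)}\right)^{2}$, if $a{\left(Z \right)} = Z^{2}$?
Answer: $4356$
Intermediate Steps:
$\left(30 + a{\left(6 \right)}\right)^{2} = \left(30 + 6^{2}\right)^{2} = \left(30 + 36\right)^{2} = 66^{2} = 4356$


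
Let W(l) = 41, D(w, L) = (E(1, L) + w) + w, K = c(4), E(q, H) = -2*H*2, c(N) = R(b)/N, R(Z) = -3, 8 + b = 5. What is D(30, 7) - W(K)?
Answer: -9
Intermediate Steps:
b = -3 (b = -8 + 5 = -3)
c(N) = -3/N
E(q, H) = -4*H
K = -¾ (K = -3/4 = -3*¼ = -¾ ≈ -0.75000)
D(w, L) = -4*L + 2*w (D(w, L) = (-4*L + w) + w = (w - 4*L) + w = -4*L + 2*w)
D(30, 7) - W(K) = (-4*7 + 2*30) - 1*41 = (-28 + 60) - 41 = 32 - 41 = -9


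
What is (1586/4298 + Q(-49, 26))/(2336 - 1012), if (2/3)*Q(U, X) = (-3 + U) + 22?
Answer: -23978/711319 ≈ -0.033709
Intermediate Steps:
Q(U, X) = 57/2 + 3*U/2 (Q(U, X) = 3*((-3 + U) + 22)/2 = 3*(19 + U)/2 = 57/2 + 3*U/2)
(1586/4298 + Q(-49, 26))/(2336 - 1012) = (1586/4298 + (57/2 + (3/2)*(-49)))/(2336 - 1012) = (1586*(1/4298) + (57/2 - 147/2))/1324 = (793/2149 - 45)*(1/1324) = -95912/2149*1/1324 = -23978/711319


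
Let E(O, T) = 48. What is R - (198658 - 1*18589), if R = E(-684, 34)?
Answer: -180021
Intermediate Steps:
R = 48
R - (198658 - 1*18589) = 48 - (198658 - 1*18589) = 48 - (198658 - 18589) = 48 - 1*180069 = 48 - 180069 = -180021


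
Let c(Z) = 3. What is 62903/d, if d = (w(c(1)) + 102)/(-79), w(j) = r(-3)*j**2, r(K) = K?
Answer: -4969337/75 ≈ -66258.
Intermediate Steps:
w(j) = -3*j**2
d = -75/79 (d = (-3*3**2 + 102)/(-79) = -(-3*9 + 102)/79 = -(-27 + 102)/79 = -1/79*75 = -75/79 ≈ -0.94937)
62903/d = 62903/(-75/79) = 62903*(-79/75) = -4969337/75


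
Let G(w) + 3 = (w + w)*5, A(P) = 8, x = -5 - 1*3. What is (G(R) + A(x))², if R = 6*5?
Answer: 93025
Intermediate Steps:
x = -8 (x = -5 - 3 = -8)
R = 30
G(w) = -3 + 10*w (G(w) = -3 + (w + w)*5 = -3 + (2*w)*5 = -3 + 10*w)
(G(R) + A(x))² = ((-3 + 10*30) + 8)² = ((-3 + 300) + 8)² = (297 + 8)² = 305² = 93025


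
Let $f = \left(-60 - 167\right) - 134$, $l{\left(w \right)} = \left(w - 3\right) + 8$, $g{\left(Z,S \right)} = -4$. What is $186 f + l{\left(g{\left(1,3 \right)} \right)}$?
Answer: $-67145$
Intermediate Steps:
$l{\left(w \right)} = 5 + w$ ($l{\left(w \right)} = \left(-3 + w\right) + 8 = 5 + w$)
$f = -361$ ($f = -227 - 134 = -361$)
$186 f + l{\left(g{\left(1,3 \right)} \right)} = 186 \left(-361\right) + \left(5 - 4\right) = -67146 + 1 = -67145$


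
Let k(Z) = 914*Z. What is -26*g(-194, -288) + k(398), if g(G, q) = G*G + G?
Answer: -609720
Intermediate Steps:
g(G, q) = G + G² (g(G, q) = G² + G = G + G²)
-26*g(-194, -288) + k(398) = -(-5044)*(1 - 194) + 914*398 = -(-5044)*(-193) + 363772 = -26*37442 + 363772 = -973492 + 363772 = -609720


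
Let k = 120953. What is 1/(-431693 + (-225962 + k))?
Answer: -1/536702 ≈ -1.8632e-6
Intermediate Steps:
1/(-431693 + (-225962 + k)) = 1/(-431693 + (-225962 + 120953)) = 1/(-431693 - 105009) = 1/(-536702) = -1/536702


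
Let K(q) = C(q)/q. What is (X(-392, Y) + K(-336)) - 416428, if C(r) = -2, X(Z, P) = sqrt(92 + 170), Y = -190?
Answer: -69959903/168 + sqrt(262) ≈ -4.1641e+5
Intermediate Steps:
X(Z, P) = sqrt(262)
K(q) = -2/q
(X(-392, Y) + K(-336)) - 416428 = (sqrt(262) - 2/(-336)) - 416428 = (sqrt(262) - 2*(-1/336)) - 416428 = (sqrt(262) + 1/168) - 416428 = (1/168 + sqrt(262)) - 416428 = -69959903/168 + sqrt(262)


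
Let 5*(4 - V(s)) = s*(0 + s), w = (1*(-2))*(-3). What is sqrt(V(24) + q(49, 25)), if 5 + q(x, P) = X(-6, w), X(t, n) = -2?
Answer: I*sqrt(2955)/5 ≈ 10.872*I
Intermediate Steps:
w = 6 (w = -2*(-3) = 6)
V(s) = 4 - s**2/5 (V(s) = 4 - s*(0 + s)/5 = 4 - s*s/5 = 4 - s**2/5)
q(x, P) = -7 (q(x, P) = -5 - 2 = -7)
sqrt(V(24) + q(49, 25)) = sqrt((4 - 1/5*24**2) - 7) = sqrt((4 - 1/5*576) - 7) = sqrt((4 - 576/5) - 7) = sqrt(-556/5 - 7) = sqrt(-591/5) = I*sqrt(2955)/5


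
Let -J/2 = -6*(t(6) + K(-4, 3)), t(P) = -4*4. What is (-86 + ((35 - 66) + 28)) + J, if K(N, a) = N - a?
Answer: -365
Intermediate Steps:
t(P) = -16
J = -276 (J = -(-12)*(-16 + (-4 - 1*3)) = -(-12)*(-16 + (-4 - 3)) = -(-12)*(-16 - 7) = -(-12)*(-23) = -2*138 = -276)
(-86 + ((35 - 66) + 28)) + J = (-86 + ((35 - 66) + 28)) - 276 = (-86 + (-31 + 28)) - 276 = (-86 - 3) - 276 = -89 - 276 = -365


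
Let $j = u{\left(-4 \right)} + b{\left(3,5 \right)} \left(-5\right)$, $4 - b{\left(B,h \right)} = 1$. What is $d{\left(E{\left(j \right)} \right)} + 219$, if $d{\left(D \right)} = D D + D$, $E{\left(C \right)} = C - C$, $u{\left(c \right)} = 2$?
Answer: $219$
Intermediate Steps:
$b{\left(B,h \right)} = 3$ ($b{\left(B,h \right)} = 4 - 1 = 3$)
$j = -13$ ($j = 2 + 3 \left(-5\right) = 2 - 15 = -13$)
$E{\left(C \right)} = 0$
$d{\left(D \right)} = D + D^{2}$ ($d{\left(D \right)} = D^{2} + D = D + D^{2}$)
$d{\left(E{\left(j \right)} \right)} + 219 = 0 \left(1 + 0\right) + 219 = 0 \cdot 1 + 219 = 0 + 219 = 219$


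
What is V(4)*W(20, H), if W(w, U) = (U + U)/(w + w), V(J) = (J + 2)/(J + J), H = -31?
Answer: -93/80 ≈ -1.1625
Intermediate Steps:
V(J) = (2 + J)/(2*J) (V(J) = (2 + J)/((2*J)) = (2 + J)*(1/(2*J)) = (2 + J)/(2*J))
W(w, U) = U/w (W(w, U) = (2*U)/((2*w)) = (2*U)*(1/(2*w)) = U/w)
V(4)*W(20, H) = ((1/2)*(2 + 4)/4)*(-31/20) = ((1/2)*(1/4)*6)*(-31*1/20) = (3/4)*(-31/20) = -93/80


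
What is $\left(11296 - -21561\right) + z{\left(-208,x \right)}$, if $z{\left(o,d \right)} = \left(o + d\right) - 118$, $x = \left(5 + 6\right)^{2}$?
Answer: $32652$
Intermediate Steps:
$x = 121$ ($x = 11^{2} = 121$)
$z{\left(o,d \right)} = -118 + d + o$ ($z{\left(o,d \right)} = \left(d + o\right) - 118 = -118 + d + o$)
$\left(11296 - -21561\right) + z{\left(-208,x \right)} = \left(11296 - -21561\right) - 205 = \left(11296 + 21561\right) - 205 = 32857 - 205 = 32652$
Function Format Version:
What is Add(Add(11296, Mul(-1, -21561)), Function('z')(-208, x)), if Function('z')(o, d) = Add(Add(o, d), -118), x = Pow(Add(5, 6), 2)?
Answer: 32652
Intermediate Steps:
x = 121 (x = Pow(11, 2) = 121)
Function('z')(o, d) = Add(-118, d, o) (Function('z')(o, d) = Add(Add(d, o), -118) = Add(-118, d, o))
Add(Add(11296, Mul(-1, -21561)), Function('z')(-208, x)) = Add(Add(11296, Mul(-1, -21561)), Add(-118, 121, -208)) = Add(Add(11296, 21561), -205) = Add(32857, -205) = 32652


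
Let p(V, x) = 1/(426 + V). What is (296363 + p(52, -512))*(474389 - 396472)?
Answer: 11037840264255/478 ≈ 2.3092e+10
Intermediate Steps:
(296363 + p(52, -512))*(474389 - 396472) = (296363 + 1/(426 + 52))*(474389 - 396472) = (296363 + 1/478)*77917 = (141661515/478)*77917 = 11037840264255/478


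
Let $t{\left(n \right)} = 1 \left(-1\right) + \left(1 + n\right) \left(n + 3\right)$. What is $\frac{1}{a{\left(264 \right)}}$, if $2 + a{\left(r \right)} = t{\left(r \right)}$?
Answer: $\frac{1}{70752} \approx 1.4134 \cdot 10^{-5}$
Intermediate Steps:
$t{\left(n \right)} = -1 + \left(1 + n\right) \left(3 + n\right)$
$a{\left(r \right)} = r^{2} + 4 r$ ($a{\left(r \right)} = -2 + \left(2 + r^{2} + 4 r\right) = r^{2} + 4 r$)
$\frac{1}{a{\left(264 \right)}} = \frac{1}{264 \left(4 + 264\right)} = \frac{1}{264 \cdot 268} = \frac{1}{70752}$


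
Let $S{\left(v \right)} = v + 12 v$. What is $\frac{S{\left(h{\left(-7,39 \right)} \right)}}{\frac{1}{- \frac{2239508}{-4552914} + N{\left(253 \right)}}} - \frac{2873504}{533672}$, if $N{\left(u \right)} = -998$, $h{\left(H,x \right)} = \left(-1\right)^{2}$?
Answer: $- \frac{1970080452080960}{151860170013} \approx -12973.0$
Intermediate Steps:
$h{\left(H,x \right)} = 1$
$S{\left(v \right)} = 13 v$
$\frac{S{\left(h{\left(-7,39 \right)} \right)}}{\frac{1}{- \frac{2239508}{-4552914} + N{\left(253 \right)}}} - \frac{2873504}{533672} = \frac{13 \cdot 1}{\frac{1}{- \frac{2239508}{-4552914} - 998}} - \frac{2873504}{533672} = \frac{13}{\frac{1}{\left(-2239508\right) \left(- \frac{1}{4552914}\right) - 998}} - \frac{359188}{66709} = \frac{13}{\frac{1}{\frac{1119754}{2276457} - 998}} - \frac{359188}{66709} = \frac{13}{\frac{1}{- \frac{2270784332}{2276457}}} - \frac{359188}{66709} = \frac{13}{- \frac{2276457}{2270784332}} - \frac{359188}{66709} = 13 \left(- \frac{2270784332}{2276457}\right) - \frac{359188}{66709} = - \frac{29520196316}{2276457} - \frac{359188}{66709} = - \frac{1970080452080960}{151860170013}$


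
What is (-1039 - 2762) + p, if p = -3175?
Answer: -6976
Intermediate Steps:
(-1039 - 2762) + p = (-1039 - 2762) - 3175 = -3801 - 3175 = -6976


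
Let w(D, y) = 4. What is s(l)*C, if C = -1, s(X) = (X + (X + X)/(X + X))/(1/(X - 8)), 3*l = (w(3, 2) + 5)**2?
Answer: -532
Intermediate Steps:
l = 27 (l = (4 + 5)**2/3 = (1/3)*9**2 = (1/3)*81 = 27)
s(X) = (1 + X)*(-8 + X) (s(X) = (X + (2*X)/((2*X)))/(1/(-8 + X)) = (X + (2*X)*(1/(2*X)))*(-8 + X) = (X + 1)*(-8 + X) = (1 + X)*(-8 + X))
s(l)*C = (-8 + 27**2 - 7*27)*(-1) = (-8 + 729 - 189)*(-1) = 532*(-1) = -532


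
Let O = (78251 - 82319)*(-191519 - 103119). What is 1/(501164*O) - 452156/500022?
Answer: -5029723456063188671/5562178500224772768 ≈ -0.90427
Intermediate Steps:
O = 1198587384 (O = -4068*(-294638) = 1198587384)
1/(501164*O) - 452156/500022 = 1/(501164*1198587384) - 452156/500022 = (1/501164)*(1/1198587384) - 452156*1/500022 = 1/600688847714976 - 226078/250011 = -5029723456063188671/5562178500224772768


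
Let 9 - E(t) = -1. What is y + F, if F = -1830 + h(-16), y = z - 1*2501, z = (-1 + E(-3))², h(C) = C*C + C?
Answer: -4010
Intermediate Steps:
h(C) = C + C² (h(C) = C² + C = C + C²)
E(t) = 10 (E(t) = 9 - 1*(-1) = 9 + 1 = 10)
z = 81 (z = (-1 + 10)² = 9² = 81)
y = -2420 (y = 81 - 1*2501 = 81 - 2501 = -2420)
F = -1590 (F = -1830 - 16*(1 - 16) = -1830 - 16*(-15) = -1830 + 240 = -1590)
y + F = -2420 - 1590 = -4010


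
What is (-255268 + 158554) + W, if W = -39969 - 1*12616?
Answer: -149299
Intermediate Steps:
W = -52585 (W = -39969 - 12616 = -52585)
(-255268 + 158554) + W = (-255268 + 158554) - 52585 = -96714 - 52585 = -149299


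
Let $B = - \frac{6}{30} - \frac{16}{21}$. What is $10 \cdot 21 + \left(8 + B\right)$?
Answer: $\frac{22789}{105} \approx 217.04$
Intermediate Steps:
$B = - \frac{101}{105}$ ($B = \left(-6\right) \frac{1}{30} - \frac{16}{21} = - \frac{1}{5} - \frac{16}{21} = - \frac{101}{105} \approx -0.9619$)
$10 \cdot 21 + \left(8 + B\right) = 10 \cdot 21 + \left(8 - \frac{101}{105}\right) = 210 + \frac{739}{105} = \frac{22789}{105}$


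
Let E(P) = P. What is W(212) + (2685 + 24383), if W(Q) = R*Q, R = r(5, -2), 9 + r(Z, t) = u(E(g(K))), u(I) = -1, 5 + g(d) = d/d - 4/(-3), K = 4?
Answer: 24948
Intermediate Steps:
g(d) = -8/3 (g(d) = -5 + (d/d - 4/(-3)) = -5 + (1 - 4*(-⅓)) = -5 + (1 + 4/3) = -5 + 7/3 = -8/3)
r(Z, t) = -10 (r(Z, t) = -9 - 1 = -10)
R = -10
W(Q) = -10*Q
W(212) + (2685 + 24383) = -10*212 + (2685 + 24383) = -2120 + 27068 = 24948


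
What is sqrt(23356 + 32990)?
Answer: sqrt(56346) ≈ 237.37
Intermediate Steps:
sqrt(23356 + 32990) = sqrt(56346)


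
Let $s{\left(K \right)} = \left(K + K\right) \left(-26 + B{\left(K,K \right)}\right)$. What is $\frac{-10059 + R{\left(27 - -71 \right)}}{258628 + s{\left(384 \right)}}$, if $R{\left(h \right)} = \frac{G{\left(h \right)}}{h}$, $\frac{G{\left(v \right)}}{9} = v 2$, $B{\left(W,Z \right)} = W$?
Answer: $- \frac{10041}{533572} \approx -0.018818$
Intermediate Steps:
$G{\left(v \right)} = 18 v$ ($G{\left(v \right)} = 9 v 2 = 9 \cdot 2 v = 18 v$)
$s{\left(K \right)} = 2 K \left(-26 + K\right)$ ($s{\left(K \right)} = \left(K + K\right) \left(-26 + K\right) = 2 K \left(-26 + K\right)$)
$R{\left(h \right)} = 18$ ($R{\left(h \right)} = \frac{18 h}{h} = 18$)
$\frac{-10059 + R{\left(27 - -71 \right)}}{258628 + s{\left(384 \right)}} = \frac{-10059 + 18}{258628 + 2 \cdot 384 \left(-26 + 384\right)} = - \frac{10041}{258628 + 2 \cdot 384 \cdot 358} = - \frac{10041}{258628 + 274944} = - \frac{10041}{533572}$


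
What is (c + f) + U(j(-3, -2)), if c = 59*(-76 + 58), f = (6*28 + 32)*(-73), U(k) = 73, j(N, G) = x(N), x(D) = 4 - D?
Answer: -15589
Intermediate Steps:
j(N, G) = 4 - N
f = -14600 (f = (168 + 32)*(-73) = 200*(-73) = -14600)
c = -1062 (c = 59*(-18) = -1062)
(c + f) + U(j(-3, -2)) = (-1062 - 14600) + 73 = -15662 + 73 = -15589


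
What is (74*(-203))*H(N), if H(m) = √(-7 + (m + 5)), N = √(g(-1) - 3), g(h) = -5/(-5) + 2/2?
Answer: -15022*√(-2 + I) ≈ -5161.0 - 21862.0*I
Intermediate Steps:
g(h) = 2 (g(h) = -5*(-⅕) + 2*(½) = 1 + 1 = 2)
N = I (N = √(2 - 3) = √(-1) = I ≈ 1.0*I)
H(m) = √(-2 + m) (H(m) = √(-7 + (5 + m)) = √(-2 + m))
(74*(-203))*H(N) = (74*(-203))*√(-2 + I) = -15022*√(-2 + I)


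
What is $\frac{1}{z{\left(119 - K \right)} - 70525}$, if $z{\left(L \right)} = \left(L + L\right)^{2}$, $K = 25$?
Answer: $- \frac{1}{35181} \approx -2.8424 \cdot 10^{-5}$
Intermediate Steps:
$z{\left(L \right)} = 4 L^{2}$ ($z{\left(L \right)} = \left(2 L\right)^{2} = 4 L^{2}$)
$\frac{1}{z{\left(119 - K \right)} - 70525} = \frac{1}{4 \left(119 - 25\right)^{2} - 70525} = \frac{1}{4 \cdot 94^{2} - 70525} = \frac{1}{4 \cdot 8836 - 70525} = \frac{1}{35344 - 70525} = \frac{1}{-35181} = - \frac{1}{35181}$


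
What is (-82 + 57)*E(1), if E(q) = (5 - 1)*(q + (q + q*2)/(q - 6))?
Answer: -40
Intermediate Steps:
E(q) = 4*q + 12*q/(-6 + q) (E(q) = 4*(q + (q + 2*q)/(-6 + q)) = 4*(q + (3*q)/(-6 + q)) = 4*(q + 3*q/(-6 + q)) = 4*q + 12*q/(-6 + q))
(-82 + 57)*E(1) = (-82 + 57)*(4*1*(-3 + 1)/(-6 + 1)) = -100*(-2)/(-5) = -100*(-1)*(-2)/5 = -25*8/5 = -40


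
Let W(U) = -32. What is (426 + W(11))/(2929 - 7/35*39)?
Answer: 985/7303 ≈ 0.13488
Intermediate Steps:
(426 + W(11))/(2929 - 7/35*39) = (426 - 32)/(2929 - 7/35*39) = 394/(2929 - 7*1/35*39) = 394/(2929 - 1/5*39) = 394/(2929 - 39/5) = 394/(14606/5) = 394*(5/14606) = 985/7303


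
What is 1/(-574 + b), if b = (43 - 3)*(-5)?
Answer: -1/774 ≈ -0.0012920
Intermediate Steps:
b = -200 (b = 40*(-5) = -200)
1/(-574 + b) = 1/(-574 - 200) = 1/(-774) = -1/774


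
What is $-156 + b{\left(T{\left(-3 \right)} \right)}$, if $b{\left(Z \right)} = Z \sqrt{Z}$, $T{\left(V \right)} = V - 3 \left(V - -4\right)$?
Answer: $-156 - 6 i \sqrt{6} \approx -156.0 - 14.697 i$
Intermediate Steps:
$T{\left(V \right)} = -12 - 2 V$ ($T{\left(V \right)} = V - 3 \left(V + 4\right) = V - 3 \left(4 + V\right) = V - \left(12 + 3 V\right) = -12 - 2 V$)
$b{\left(Z \right)} = Z^{\frac{3}{2}}$
$-156 + b{\left(T{\left(-3 \right)} \right)} = -156 + \left(-12 - -6\right)^{\frac{3}{2}} = -156 + \left(-12 + 6\right)^{\frac{3}{2}} = -156 + \left(-6\right)^{\frac{3}{2}} = -156 - 6 i \sqrt{6}$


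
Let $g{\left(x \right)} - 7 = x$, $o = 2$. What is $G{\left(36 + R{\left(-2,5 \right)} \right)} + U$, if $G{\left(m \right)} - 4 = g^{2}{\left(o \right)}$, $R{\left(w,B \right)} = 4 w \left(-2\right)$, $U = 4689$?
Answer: $4774$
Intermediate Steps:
$R{\left(w,B \right)} = - 8 w$
$g{\left(x \right)} = 7 + x$
$G{\left(m \right)} = 85$ ($G{\left(m \right)} = 4 + \left(7 + 2\right)^{2} = 4 + 9^{2} = 4 + 81 = 85$)
$G{\left(36 + R{\left(-2,5 \right)} \right)} + U = 85 + 4689 = 4774$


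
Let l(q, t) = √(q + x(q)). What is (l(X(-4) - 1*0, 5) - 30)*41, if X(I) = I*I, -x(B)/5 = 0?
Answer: -1066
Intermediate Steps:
x(B) = 0 (x(B) = -5*0 = 0)
X(I) = I²
l(q, t) = √q (l(q, t) = √(q + 0) = √q)
(l(X(-4) - 1*0, 5) - 30)*41 = (√((-4)² - 1*0) - 30)*41 = (√(16 + 0) - 30)*41 = (√16 - 30)*41 = (4 - 30)*41 = -26*41 = -1066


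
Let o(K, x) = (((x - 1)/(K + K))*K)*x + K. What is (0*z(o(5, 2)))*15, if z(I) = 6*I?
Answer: 0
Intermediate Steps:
o(K, x) = K + x*(-½ + x/2) (o(K, x) = (((-1 + x)/((2*K)))*K)*x + K = (((-1 + x)*(1/(2*K)))*K)*x + K = (((-1 + x)/(2*K))*K)*x + K = (-½ + x/2)*x + K = x*(-½ + x/2) + K = K + x*(-½ + x/2))
(0*z(o(5, 2)))*15 = (0*(6*(5 + (½)*2² - ½*2)))*15 = (0*(6*(5 + (½)*4 - 1)))*15 = (0*(6*(5 + 2 - 1)))*15 = (0*(6*6))*15 = (0*36)*15 = 0*15 = 0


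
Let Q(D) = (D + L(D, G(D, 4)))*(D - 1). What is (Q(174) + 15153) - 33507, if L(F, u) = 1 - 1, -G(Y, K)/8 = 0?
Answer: 11748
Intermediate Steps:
G(Y, K) = 0 (G(Y, K) = -8*0 = 0)
L(F, u) = 0
Q(D) = D*(-1 + D) (Q(D) = (D + 0)*(D - 1) = D*(-1 + D))
(Q(174) + 15153) - 33507 = (174*(-1 + 174) + 15153) - 33507 = (174*173 + 15153) - 33507 = (30102 + 15153) - 33507 = 45255 - 33507 = 11748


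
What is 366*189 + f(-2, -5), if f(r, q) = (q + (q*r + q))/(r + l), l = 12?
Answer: 69174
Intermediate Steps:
f(r, q) = (2*q + q*r)/(12 + r) (f(r, q) = (q + (q*r + q))/(r + 12) = (q + (q + q*r))/(12 + r) = (2*q + q*r)/(12 + r))
366*189 + f(-2, -5) = 366*189 - 5*(2 - 2)/(12 - 2) = 69174 - 5*0/10 = 69174 - 5*1/10*0 = 69174 + 0 = 69174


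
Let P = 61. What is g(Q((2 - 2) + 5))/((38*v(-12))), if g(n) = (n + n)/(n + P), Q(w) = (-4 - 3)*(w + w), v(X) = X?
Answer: -35/1026 ≈ -0.034113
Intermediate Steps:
Q(w) = -14*w
g(n) = 2*n/(61 + n) (g(n) = (n + n)/(n + 61) = (2*n)/(61 + n) = 2*n/(61 + n))
g(Q((2 - 2) + 5))/((38*v(-12))) = (2*(-14*((2 - 2) + 5))/(61 - 14*((2 - 2) + 5)))/((38*(-12))) = (2*(-14*(0 + 5))/(61 - 14*(0 + 5)))/(-456) = (2*(-14*5)/(61 - 14*5))*(-1/456) = (2*(-70)/(61 - 70))*(-1/456) = (2*(-70)/(-9))*(-1/456) = (2*(-70)*(-1/9))*(-1/456) = (140/9)*(-1/456) = -35/1026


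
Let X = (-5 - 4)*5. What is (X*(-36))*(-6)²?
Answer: 58320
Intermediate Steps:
X = -45 (X = -9*5 = -45)
(X*(-36))*(-6)² = -45*(-36)*(-6)² = 1620*36 = 58320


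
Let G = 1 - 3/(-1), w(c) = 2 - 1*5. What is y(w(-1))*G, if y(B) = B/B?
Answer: 4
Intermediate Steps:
w(c) = -3 (w(c) = 2 - 5 = -3)
y(B) = 1
G = 4 (G = 1 - 3*(-1) = 1 - 1*(-3) = 1 + 3 = 4)
y(w(-1))*G = 1*4 = 4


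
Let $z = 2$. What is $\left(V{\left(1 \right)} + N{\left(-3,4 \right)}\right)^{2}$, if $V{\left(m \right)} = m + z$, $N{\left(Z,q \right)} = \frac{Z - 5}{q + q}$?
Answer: $4$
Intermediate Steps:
$N{\left(Z,q \right)} = \frac{-5 + Z}{2 q}$
$V{\left(m \right)} = 2 + m$ ($V{\left(m \right)} = m + 2 = 2 + m$)
$\left(V{\left(1 \right)} + N{\left(-3,4 \right)}\right)^{2} = \left(\left(2 + 1\right) + \frac{-5 - 3}{2 \cdot 4}\right)^{2} = \left(3 + \frac{1}{2} \cdot \frac{1}{4} \left(-8\right)\right)^{2} = \left(3 - 1\right)^{2} = 2^{2} = 4$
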